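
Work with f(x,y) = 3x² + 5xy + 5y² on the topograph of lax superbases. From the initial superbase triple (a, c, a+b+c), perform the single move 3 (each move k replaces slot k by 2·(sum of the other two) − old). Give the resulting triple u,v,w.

start (3,5,13) = (f(1,0),f(0,1),f(1,1))
replace slot 3: 2·(3+5) − 13 = 3 → (3,5,3)

3,5,3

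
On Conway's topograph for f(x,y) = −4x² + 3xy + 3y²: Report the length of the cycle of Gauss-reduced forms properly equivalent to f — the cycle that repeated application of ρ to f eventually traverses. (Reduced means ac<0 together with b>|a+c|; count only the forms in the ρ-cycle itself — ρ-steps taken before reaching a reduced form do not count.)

D = 57, ⌊√D⌋ = 7
river: ρ → (3,3,-4)
river: ρ → (-4,5,2)
river: ρ → (2,7,-1)
river: ρ → (-1,7,2)
river: ρ → (2,5,-4)
river: ρ → (-4,3,3)
ρ-cycle length = 6 (tail of 0 descent steps not counted)

6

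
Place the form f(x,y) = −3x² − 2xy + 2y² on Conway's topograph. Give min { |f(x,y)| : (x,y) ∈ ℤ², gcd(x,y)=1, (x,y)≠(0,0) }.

descent: ρ → (2,2,-3)  [lands on river]
river: ρ → (-3,4,1)
river: ρ → (1,4,-3)
river: ρ → (-3,2,2)
closes: descent 1, river 4
min |a| on river = 1

1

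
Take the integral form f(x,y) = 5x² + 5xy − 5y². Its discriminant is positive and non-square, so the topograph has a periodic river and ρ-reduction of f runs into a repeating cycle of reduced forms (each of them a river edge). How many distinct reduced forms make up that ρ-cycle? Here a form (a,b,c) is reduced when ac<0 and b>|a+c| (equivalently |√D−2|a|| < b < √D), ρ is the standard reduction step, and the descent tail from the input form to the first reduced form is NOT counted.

D = 125, ⌊√D⌋ = 11
river: ρ → (-5,5,5)
river: ρ → (5,5,-5)
ρ-cycle length = 2 (tail of 0 descent steps not counted)

2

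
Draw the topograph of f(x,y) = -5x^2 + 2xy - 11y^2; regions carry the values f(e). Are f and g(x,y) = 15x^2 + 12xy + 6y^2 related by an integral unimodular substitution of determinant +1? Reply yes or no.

D₁ = -216, D₂ = -216
f is negative-definite; reduce −f:
−f: reduced (well bottom): (5,-2,11) with a≤c, −a<b≤a
flip sign back: reduced form of f is (-5,2,-11)
g: flip: (15,12,6)→(6,-12,15)
g: translate: b→0 (≡-12 mod 12), so (6,-12,15)→(6,0,9)
g: reduced (well bottom): (6,0,9) with a≤c, −a<b≤a
reduced forms (-5, 2, -11) vs (6, 0, 9) ⇒ inequivalent

no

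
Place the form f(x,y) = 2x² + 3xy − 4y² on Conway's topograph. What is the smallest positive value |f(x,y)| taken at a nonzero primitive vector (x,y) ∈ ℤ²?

river: ρ → (-4,5,1)
river: ρ → (1,5,-4)
river: ρ → (-4,3,2)
river: ρ → (2,5,-2)
river: ρ → (-2,3,4)
river: ρ → (4,5,-1)
river: ρ → (-1,5,4)
river: ρ → (4,3,-2)
river: ρ → (-2,5,2)
river: ρ → (2,3,-4)
closes: descent 0, river 10
min |a| on river = 1

1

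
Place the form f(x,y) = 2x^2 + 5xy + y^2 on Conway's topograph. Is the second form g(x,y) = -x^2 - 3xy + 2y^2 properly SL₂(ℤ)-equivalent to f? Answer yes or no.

D₁ = 17, D₂ = 17
river cycle of f (length 6): (1, 3, -2), (-2, 1, 2), (2, 3, -1), (-1, 3, 2), (2, 1, -2), (-2, 3, 1)
river cycle of g (length 6): (2, 3, -1), (-1, 3, 2), (2, 1, -2), (-2, 3, 1), (1, 3, -2), (-2, 1, 2)
cycles coincide ⇒ equivalent

yes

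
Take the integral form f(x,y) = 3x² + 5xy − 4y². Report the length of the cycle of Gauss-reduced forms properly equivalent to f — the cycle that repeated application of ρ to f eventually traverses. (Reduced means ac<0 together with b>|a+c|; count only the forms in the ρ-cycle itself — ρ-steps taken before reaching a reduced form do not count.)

D = 73, ⌊√D⌋ = 8
river: ρ → (-4,3,4)
river: ρ → (4,5,-3)
river: ρ → (-3,7,2)
river: ρ → (2,5,-6)
river: ρ → (-6,7,1)
river: ρ → (1,7,-6)
river: ρ → (-6,5,2)
river: ρ → (2,7,-3)
river: ρ → (-3,5,4)
river: ρ → (4,3,-4)
river: ρ → (-4,5,3)
river: ρ → (3,7,-2)
river: ρ → (-2,5,6)
river: ρ → (6,7,-1)
river: ρ → (-1,7,6)
river: ρ → (6,5,-2)
river: ρ → (-2,7,3)
river: ρ → (3,5,-4)
ρ-cycle length = 18 (tail of 0 descent steps not counted)

18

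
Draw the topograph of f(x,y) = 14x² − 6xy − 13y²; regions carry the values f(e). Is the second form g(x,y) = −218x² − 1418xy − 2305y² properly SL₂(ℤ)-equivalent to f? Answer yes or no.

D₁ = 764, D₂ = 764
river cycle of f (length 16): (-13, 6, 14), (14, 22, -5), (-5, 18, 22), (22, 26, -1), (-1, 26, 22), (22, 18, -5), (-5, 22, 14), (14, 6, -13), (-13, 20, 7), (7, 22, -10), … (6 more)
river cycle of g (length 16): (-13, 6, 14), (14, 22, -5), (-5, 18, 22), (22, 26, -1), (-1, 26, 22), (22, 18, -5), (-5, 22, 14), (14, 6, -13), (-13, 20, 7), (7, 22, -10), … (6 more)
cycles coincide ⇒ equivalent

yes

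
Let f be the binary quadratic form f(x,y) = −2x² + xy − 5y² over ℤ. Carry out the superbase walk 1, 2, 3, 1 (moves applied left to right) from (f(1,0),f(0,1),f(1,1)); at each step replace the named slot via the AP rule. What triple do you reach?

start (-2,-5,-6) = (f(1,0),f(0,1),f(1,1))
replace slot 1: 2·((-5)+(-6)) − (-2) = -20 → (-20,-5,-6)
replace slot 2: 2·((-20)+(-6)) − (-5) = -47 → (-20,-47,-6)
replace slot 3: 2·((-20)+(-47)) − (-6) = -128 → (-20,-47,-128)
replace slot 1: 2·((-47)+(-128)) − (-20) = -330 → (-330,-47,-128)

-330,-47,-128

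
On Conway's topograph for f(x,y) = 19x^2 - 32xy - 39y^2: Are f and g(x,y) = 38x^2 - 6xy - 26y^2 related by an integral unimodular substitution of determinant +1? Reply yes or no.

D₁ = 3988, D₂ = 3988
river cycle of f (length 26): (-39, 32, 19), (19, 44, -27), (-27, 10, 36), (36, 62, -1), (-1, 62, 36), (36, 10, -27), (-27, 44, 19), (19, 32, -39), (-39, 46, 12), (12, 50, -31), … (16 more)
river cycle of g (length 14): (-26, 58, 6), (6, 62, -6), (-6, 58, 26), (26, 46, -18), (-18, 62, 2), (2, 62, -18), (-18, 46, 26), (26, 58, -6), (-6, 62, 6), (6, 58, -26), … (4 more)
cycles differ ⇒ inequivalent

no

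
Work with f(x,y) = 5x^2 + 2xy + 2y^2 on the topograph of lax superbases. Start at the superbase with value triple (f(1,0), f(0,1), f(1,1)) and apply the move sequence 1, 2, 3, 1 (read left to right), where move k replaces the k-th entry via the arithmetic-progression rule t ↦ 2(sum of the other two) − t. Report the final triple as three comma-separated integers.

start (5,2,9) = (f(1,0),f(0,1),f(1,1))
replace slot 1: 2·(2+9) − 5 = 17 → (17,2,9)
replace slot 2: 2·(17+9) − 2 = 50 → (17,50,9)
replace slot 3: 2·(17+50) − 9 = 125 → (17,50,125)
replace slot 1: 2·(50+125) − 17 = 333 → (333,50,125)

333,50,125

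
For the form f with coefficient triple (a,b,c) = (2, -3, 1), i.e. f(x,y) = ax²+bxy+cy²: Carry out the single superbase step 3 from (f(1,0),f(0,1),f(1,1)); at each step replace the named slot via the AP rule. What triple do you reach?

start (2,1,0) = (f(1,0),f(0,1),f(1,1))
replace slot 3: 2·(2+1) − 0 = 6 → (2,1,6)

2,1,6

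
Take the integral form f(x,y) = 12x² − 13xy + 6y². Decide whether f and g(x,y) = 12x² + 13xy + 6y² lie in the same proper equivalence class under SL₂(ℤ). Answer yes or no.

D₁ = -119, D₂ = -119
f: translate: b→11 (≡-13 mod 24), so (12,-13,6)→(12,11,5)
f: flip: (12,11,5)→(5,-11,12)
f: translate: b→-1 (≡-11 mod 10), so (5,-11,12)→(5,-1,6)
f: reduced (well bottom): (5,-1,6) with a≤c, −a<b≤a
g: translate: b→-11 (≡13 mod 24), so (12,13,6)→(12,-11,5)
g: flip: (12,-11,5)→(5,11,12)
g: translate: b→1 (≡11 mod 10), so (5,11,12)→(5,1,6)
g: reduced (well bottom): (5,1,6) with a≤c, −a<b≤a
reduced forms (5, -1, 6) vs (5, 1, 6) ⇒ inequivalent

no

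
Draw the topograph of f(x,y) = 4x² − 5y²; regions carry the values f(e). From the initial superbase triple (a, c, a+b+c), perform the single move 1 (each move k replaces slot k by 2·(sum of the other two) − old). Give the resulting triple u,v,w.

start (4,-5,-1) = (f(1,0),f(0,1),f(1,1))
replace slot 1: 2·((-5)+(-1)) − 4 = -16 → (-16,-5,-1)

-16,-5,-1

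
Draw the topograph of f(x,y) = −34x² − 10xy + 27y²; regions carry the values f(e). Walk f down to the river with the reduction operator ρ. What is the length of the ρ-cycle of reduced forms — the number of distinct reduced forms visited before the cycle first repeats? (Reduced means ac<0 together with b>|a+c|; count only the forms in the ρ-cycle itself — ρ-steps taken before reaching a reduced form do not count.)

D = 3772, ⌊√D⌋ = 61
descent: ρ → (27,10,-34)  [lands on river]
river: ρ → (-34,58,3)
river: ρ → (3,56,-53)
river: ρ → (-53,50,6)
river: ρ → (6,58,-17)
river: ρ → (-17,44,27)
ρ-cycle length = 6 (tail of 1 descent step not counted)

6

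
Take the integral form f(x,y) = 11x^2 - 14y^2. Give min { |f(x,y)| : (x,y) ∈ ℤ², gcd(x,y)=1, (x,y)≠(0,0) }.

descent: ρ → (-14,0,11)
descent: ρ → (11,22,-3)  [lands on river]
river: ρ → (-3,20,18)
river: ρ → (18,16,-5)
river: ρ → (-5,24,2)
river: ρ → (2,24,-5)
river: ρ → (-5,16,18)
river: ρ → (18,20,-3)
river: ρ → (-3,22,11)
closes: descent 2, river 8
min |a| on river = 2

2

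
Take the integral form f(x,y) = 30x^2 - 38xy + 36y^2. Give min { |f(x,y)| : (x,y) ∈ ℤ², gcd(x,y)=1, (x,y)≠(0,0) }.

translate: b→22 (≡-38 mod 60), so (30,-38,36)→(30,22,28)
flip: (30,22,28)→(28,-22,30)
reduced (well bottom): (28,-22,30) with a≤c, −a<b≤a
well minimum = a = 28

28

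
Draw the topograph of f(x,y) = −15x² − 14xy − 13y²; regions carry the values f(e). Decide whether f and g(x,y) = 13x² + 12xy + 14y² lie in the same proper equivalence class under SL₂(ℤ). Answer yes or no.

D₁ = -584, D₂ = -584
f is negative-definite; reduce −f:
−f: flip: (15,14,13)→(13,-14,15)
−f: translate: b→12 (≡-14 mod 26), so (13,-14,15)→(13,12,14)
−f: reduced (well bottom): (13,12,14) with a≤c, −a<b≤a
flip sign back: reduced form of f is (-13,-12,-14)
g: reduced (well bottom): (13,12,14) with a≤c, −a<b≤a
reduced forms (-13, -12, -14) vs (13, 12, 14) ⇒ inequivalent

no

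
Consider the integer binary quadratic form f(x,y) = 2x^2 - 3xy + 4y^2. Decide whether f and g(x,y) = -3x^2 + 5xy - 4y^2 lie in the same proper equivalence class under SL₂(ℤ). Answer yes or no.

D₁ = -23, D₂ = -23
f: translate: b→1 (≡-3 mod 4), so (2,-3,4)→(2,1,3)
f: reduced (well bottom): (2,1,3) with a≤c, −a<b≤a
g is negative-definite; reduce −g:
−g: translate: b→1 (≡-5 mod 6), so (3,-5,4)→(3,1,2)
−g: flip: (3,1,2)→(2,-1,3)
−g: reduced (well bottom): (2,-1,3) with a≤c, −a<b≤a
flip sign back: reduced form of g is (-2,1,-3)
reduced forms (2, 1, 3) vs (-2, 1, -3) ⇒ inequivalent

no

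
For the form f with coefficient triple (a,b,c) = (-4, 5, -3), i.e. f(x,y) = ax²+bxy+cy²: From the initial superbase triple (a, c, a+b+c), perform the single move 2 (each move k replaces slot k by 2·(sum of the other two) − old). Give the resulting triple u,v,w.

start (-4,-3,-2) = (f(1,0),f(0,1),f(1,1))
replace slot 2: 2·((-4)+(-2)) − (-3) = -9 → (-4,-9,-2)

-4,-9,-2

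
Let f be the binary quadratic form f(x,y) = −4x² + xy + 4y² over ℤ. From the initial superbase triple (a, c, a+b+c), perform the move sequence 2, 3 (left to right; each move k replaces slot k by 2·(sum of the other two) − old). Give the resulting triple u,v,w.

start (-4,4,1) = (f(1,0),f(0,1),f(1,1))
replace slot 2: 2·((-4)+1) − 4 = -10 → (-4,-10,1)
replace slot 3: 2·((-4)+(-10)) − 1 = -29 → (-4,-10,-29)

-4,-10,-29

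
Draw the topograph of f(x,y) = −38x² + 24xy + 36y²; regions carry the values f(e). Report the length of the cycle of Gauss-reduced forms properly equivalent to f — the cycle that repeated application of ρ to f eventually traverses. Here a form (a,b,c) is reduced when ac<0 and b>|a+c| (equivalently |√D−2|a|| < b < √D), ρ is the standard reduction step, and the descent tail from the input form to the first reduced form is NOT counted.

D = 6048, ⌊√D⌋ = 77
river: ρ → (36,48,-26)
river: ρ → (-26,56,28)
river: ρ → (28,56,-26)
river: ρ → (-26,48,36)
river: ρ → (36,24,-38)
river: ρ → (-38,52,22)
river: ρ → (22,36,-54)
river: ρ → (-54,72,4)
river: ρ → (4,72,-54)
river: ρ → (-54,36,22)
river: ρ → (22,52,-38)
river: ρ → (-38,24,36)
ρ-cycle length = 12 (tail of 0 descent steps not counted)

12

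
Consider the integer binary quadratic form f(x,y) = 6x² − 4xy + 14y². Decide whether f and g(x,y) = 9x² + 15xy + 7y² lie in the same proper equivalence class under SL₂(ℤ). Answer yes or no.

D₁ = -320, D₂ = -27
discriminants differ ⇒ not SL₂(ℤ)-equivalent

no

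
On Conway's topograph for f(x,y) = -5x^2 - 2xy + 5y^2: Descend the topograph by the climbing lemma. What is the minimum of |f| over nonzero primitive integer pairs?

descent: ρ → (5,2,-5)  [lands on river]
river: ρ → (-5,8,2)
river: ρ → (2,8,-5)
river: ρ → (-5,2,5)
river: ρ → (5,8,-2)
river: ρ → (-2,8,5)
closes: descent 1, river 6
min |a| on river = 2

2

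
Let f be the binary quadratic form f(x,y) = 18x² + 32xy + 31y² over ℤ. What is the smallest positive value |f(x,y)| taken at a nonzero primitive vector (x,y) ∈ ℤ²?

translate: b→-4 (≡32 mod 36), so (18,32,31)→(18,-4,17)
flip: (18,-4,17)→(17,4,18)
reduced (well bottom): (17,4,18) with a≤c, −a<b≤a
well minimum = a = 17

17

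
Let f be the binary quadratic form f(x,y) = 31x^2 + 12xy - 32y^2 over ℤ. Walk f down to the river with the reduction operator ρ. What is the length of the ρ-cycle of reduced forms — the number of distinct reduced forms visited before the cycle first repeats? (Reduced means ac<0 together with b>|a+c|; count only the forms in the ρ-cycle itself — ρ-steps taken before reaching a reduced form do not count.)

D = 4112, ⌊√D⌋ = 64
river: ρ → (-32,52,11)
river: ρ → (11,58,-17)
river: ρ → (-17,44,32)
river: ρ → (32,20,-29)
river: ρ → (-29,38,23)
river: ρ → (23,54,-13)
river: ρ → (-13,50,31)
river: ρ → (31,12,-32)
ρ-cycle length = 8 (tail of 0 descent steps not counted)

8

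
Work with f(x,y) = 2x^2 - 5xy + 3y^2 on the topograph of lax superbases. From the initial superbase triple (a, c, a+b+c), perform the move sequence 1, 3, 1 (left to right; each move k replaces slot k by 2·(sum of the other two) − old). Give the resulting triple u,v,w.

start (2,3,0) = (f(1,0),f(0,1),f(1,1))
replace slot 1: 2·(3+0) − 2 = 4 → (4,3,0)
replace slot 3: 2·(4+3) − 0 = 14 → (4,3,14)
replace slot 1: 2·(3+14) − 4 = 30 → (30,3,14)

30,3,14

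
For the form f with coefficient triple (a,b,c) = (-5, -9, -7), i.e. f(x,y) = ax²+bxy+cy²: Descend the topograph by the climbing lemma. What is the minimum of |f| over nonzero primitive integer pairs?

translate: b→-1 (≡9 mod 10), so (5,9,7)→(5,-1,3)
flip: (5,-1,3)→(3,1,5)
reduced (well bottom): (3,1,5) with a≤c, −a<b≤a
well minimum |f| = |-3| = 3 (negative-definite)

3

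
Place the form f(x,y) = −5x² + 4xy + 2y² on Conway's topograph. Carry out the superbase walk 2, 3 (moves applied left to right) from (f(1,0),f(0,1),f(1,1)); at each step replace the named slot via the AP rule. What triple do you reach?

start (-5,2,1) = (f(1,0),f(0,1),f(1,1))
replace slot 2: 2·((-5)+1) − 2 = -10 → (-5,-10,1)
replace slot 3: 2·((-5)+(-10)) − 1 = -31 → (-5,-10,-31)

-5,-10,-31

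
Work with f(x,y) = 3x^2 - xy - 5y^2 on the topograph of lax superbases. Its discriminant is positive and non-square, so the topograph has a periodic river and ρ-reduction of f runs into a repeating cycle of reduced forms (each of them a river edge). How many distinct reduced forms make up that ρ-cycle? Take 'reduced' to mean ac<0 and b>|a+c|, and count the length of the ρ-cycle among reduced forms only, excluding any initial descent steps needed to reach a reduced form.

D = 61, ⌊√D⌋ = 7
descent: ρ → (-5,1,3)
descent: ρ → (3,5,-3)  [lands on river]
river: ρ → (-3,7,1)
river: ρ → (1,7,-3)
river: ρ → (-3,5,3)
river: ρ → (3,7,-1)
river: ρ → (-1,7,3)
ρ-cycle length = 6 (tail of 2 descent steps not counted)

6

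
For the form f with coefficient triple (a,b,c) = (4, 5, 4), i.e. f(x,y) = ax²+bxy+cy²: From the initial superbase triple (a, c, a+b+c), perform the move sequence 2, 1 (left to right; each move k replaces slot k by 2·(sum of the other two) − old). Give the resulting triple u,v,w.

start (4,4,13) = (f(1,0),f(0,1),f(1,1))
replace slot 2: 2·(4+13) − 4 = 30 → (4,30,13)
replace slot 1: 2·(30+13) − 4 = 82 → (82,30,13)

82,30,13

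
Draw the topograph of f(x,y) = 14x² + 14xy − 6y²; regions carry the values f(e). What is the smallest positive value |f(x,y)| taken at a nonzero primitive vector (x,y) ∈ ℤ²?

river: ρ → (-6,22,2)
river: ρ → (2,22,-6)
river: ρ → (-6,14,14)
river: ρ → (14,14,-6)
closes: descent 0, river 4
min |a| on river = 2

2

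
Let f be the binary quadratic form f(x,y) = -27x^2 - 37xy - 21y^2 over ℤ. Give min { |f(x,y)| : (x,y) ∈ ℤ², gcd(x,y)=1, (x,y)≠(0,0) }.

translate: b→-17 (≡37 mod 54), so (27,37,21)→(27,-17,11)
flip: (27,-17,11)→(11,17,27)
translate: b→-5 (≡17 mod 22), so (11,17,27)→(11,-5,21)
reduced (well bottom): (11,-5,21) with a≤c, −a<b≤a
well minimum |f| = |-11| = 11 (negative-definite)

11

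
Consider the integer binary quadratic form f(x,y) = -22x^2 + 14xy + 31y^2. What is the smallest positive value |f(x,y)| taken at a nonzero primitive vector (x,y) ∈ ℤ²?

river: ρ → (31,48,-5)
river: ρ → (-5,52,11)
river: ρ → (11,36,-37)
river: ρ → (-37,38,10)
river: ρ → (10,42,-29)
river: ρ → (-29,16,23)
river: ρ → (23,30,-22)
river: ρ → (-22,14,31)
closes: descent 0, river 8
min |a| on river = 5

5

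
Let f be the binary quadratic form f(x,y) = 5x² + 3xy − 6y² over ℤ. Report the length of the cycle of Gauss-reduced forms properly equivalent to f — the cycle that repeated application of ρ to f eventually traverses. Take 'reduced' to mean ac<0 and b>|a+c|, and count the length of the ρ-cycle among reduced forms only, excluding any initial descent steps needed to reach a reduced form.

D = 129, ⌊√D⌋ = 11
river: ρ → (-6,9,2)
river: ρ → (2,11,-1)
river: ρ → (-1,11,2)
river: ρ → (2,9,-6)
river: ρ → (-6,3,5)
river: ρ → (5,7,-4)
river: ρ → (-4,9,3)
river: ρ → (3,9,-4)
river: ρ → (-4,7,5)
river: ρ → (5,3,-6)
ρ-cycle length = 10 (tail of 0 descent steps not counted)

10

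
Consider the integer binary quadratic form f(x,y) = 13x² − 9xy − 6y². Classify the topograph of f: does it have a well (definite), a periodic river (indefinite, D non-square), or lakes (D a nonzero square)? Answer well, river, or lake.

D = b²−4ac = (-9)² − 4·13·(-6) = 393
D > 0 non-square ⇒ indefinite ⇒ periodic river

river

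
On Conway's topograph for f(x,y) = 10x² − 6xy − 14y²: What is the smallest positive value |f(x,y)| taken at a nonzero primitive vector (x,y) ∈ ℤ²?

descent: ρ → (-14,6,10)  [lands on river]
river: ρ → (10,14,-10)
river: ρ → (-10,6,14)
river: ρ → (14,22,-2)
river: ρ → (-2,22,14)
river: ρ → (14,6,-10)
river: ρ → (-10,14,10)
river: ρ → (10,6,-14)
river: ρ → (-14,22,2)
river: ρ → (2,22,-14)
closes: descent 1, river 10
min |a| on river = 2

2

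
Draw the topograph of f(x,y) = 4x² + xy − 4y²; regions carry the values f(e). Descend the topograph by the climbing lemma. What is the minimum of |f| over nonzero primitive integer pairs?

river: ρ → (-4,7,1)
river: ρ → (1,7,-4)
river: ρ → (-4,1,4)
river: ρ → (4,7,-1)
river: ρ → (-1,7,4)
river: ρ → (4,1,-4)
closes: descent 0, river 6
min |a| on river = 1

1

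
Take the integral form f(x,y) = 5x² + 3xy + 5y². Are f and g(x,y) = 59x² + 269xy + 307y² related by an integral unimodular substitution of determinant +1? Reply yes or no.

D₁ = -91, D₂ = -91
f: reduced (well bottom): (5,3,5) with a≤c, −a<b≤a
g: translate: b→33 (≡269 mod 118), so (59,269,307)→(59,33,5)
g: flip: (59,33,5)→(5,-33,59)
g: translate: b→-3 (≡-33 mod 10), so (5,-33,59)→(5,-3,5)
g: flip: (5,-3,5)→(5,3,5)
g: reduced (well bottom): (5,3,5) with a≤c, −a<b≤a
reduced forms (5, 3, 5) vs (5, 3, 5) ⇒ equivalent

yes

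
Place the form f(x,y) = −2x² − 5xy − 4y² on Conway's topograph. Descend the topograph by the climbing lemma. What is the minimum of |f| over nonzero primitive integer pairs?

translate: b→1 (≡5 mod 4), so (2,5,4)→(2,1,1)
flip: (2,1,1)→(1,-1,2)
translate: b→1 (≡-1 mod 2), so (1,-1,2)→(1,1,2)
reduced (well bottom): (1,1,2) with a≤c, −a<b≤a
well minimum |f| = |-1| = 1 (negative-definite)

1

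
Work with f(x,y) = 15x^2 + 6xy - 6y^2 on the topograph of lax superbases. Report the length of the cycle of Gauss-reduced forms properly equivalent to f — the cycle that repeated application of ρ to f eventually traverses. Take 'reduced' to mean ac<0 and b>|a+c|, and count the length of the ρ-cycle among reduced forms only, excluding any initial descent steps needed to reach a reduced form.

D = 396, ⌊√D⌋ = 19
descent: ρ → (-6,18,3)  [lands on river]
river: ρ → (3,18,-6)
ρ-cycle length = 2 (tail of 1 descent step not counted)

2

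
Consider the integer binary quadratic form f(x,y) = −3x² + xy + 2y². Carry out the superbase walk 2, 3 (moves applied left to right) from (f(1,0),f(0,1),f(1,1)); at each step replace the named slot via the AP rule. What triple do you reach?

start (-3,2,0) = (f(1,0),f(0,1),f(1,1))
replace slot 2: 2·((-3)+0) − 2 = -8 → (-3,-8,0)
replace slot 3: 2·((-3)+(-8)) − 0 = -22 → (-3,-8,-22)

-3,-8,-22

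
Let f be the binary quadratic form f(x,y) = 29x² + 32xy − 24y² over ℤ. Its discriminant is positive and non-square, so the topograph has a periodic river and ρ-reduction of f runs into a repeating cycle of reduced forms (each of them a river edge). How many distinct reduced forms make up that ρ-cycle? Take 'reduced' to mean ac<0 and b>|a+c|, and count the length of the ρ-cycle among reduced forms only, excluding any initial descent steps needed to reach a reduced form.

D = 3808, ⌊√D⌋ = 61
river: ρ → (-24,16,37)
river: ρ → (37,58,-3)
river: ρ → (-3,56,56)
river: ρ → (56,56,-3)
river: ρ → (-3,58,37)
river: ρ → (37,16,-24)
river: ρ → (-24,32,29)
river: ρ → (29,26,-27)
river: ρ → (-27,28,28)
river: ρ → (28,28,-27)
river: ρ → (-27,26,29)
river: ρ → (29,32,-24)
ρ-cycle length = 12 (tail of 0 descent steps not counted)

12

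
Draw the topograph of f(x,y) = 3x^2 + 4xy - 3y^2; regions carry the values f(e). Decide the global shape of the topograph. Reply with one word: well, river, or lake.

D = b²−4ac = 4² − 4·3·(-3) = 52
D > 0 non-square ⇒ indefinite ⇒ periodic river

river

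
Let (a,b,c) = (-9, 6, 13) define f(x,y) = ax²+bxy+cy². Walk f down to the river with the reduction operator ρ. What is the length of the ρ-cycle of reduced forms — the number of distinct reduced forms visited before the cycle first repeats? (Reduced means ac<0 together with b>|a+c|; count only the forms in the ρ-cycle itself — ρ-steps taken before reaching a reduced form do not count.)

D = 504, ⌊√D⌋ = 22
river: ρ → (13,20,-2)
river: ρ → (-2,20,13)
river: ρ → (13,6,-9)
river: ρ → (-9,12,10)
river: ρ → (10,8,-11)
river: ρ → (-11,14,7)
river: ρ → (7,14,-11)
river: ρ → (-11,8,10)
river: ρ → (10,12,-9)
river: ρ → (-9,6,13)
ρ-cycle length = 10 (tail of 0 descent steps not counted)

10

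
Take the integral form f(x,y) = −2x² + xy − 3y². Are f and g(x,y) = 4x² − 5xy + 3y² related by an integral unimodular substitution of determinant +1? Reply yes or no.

D₁ = -23, D₂ = -23
f is negative-definite; reduce −f:
−f: reduced (well bottom): (2,-1,3) with a≤c, −a<b≤a
flip sign back: reduced form of f is (-2,1,-3)
g: translate: b→3 (≡-5 mod 8), so (4,-5,3)→(4,3,2)
g: flip: (4,3,2)→(2,-3,4)
g: translate: b→1 (≡-3 mod 4), so (2,-3,4)→(2,1,3)
g: reduced (well bottom): (2,1,3) with a≤c, −a<b≤a
reduced forms (-2, 1, -3) vs (2, 1, 3) ⇒ inequivalent

no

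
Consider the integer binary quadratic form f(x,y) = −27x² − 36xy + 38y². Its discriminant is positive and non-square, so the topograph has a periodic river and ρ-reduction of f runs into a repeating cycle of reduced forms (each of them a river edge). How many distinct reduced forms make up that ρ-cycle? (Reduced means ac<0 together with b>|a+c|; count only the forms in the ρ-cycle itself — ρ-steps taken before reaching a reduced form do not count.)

D = 5400, ⌊√D⌋ = 73
descent: ρ → (38,36,-27)  [lands on river]
river: ρ → (-27,72,2)
river: ρ → (2,72,-27)
river: ρ → (-27,36,38)
river: ρ → (38,40,-25)
river: ρ → (-25,60,18)
river: ρ → (18,48,-43)
river: ρ → (-43,38,23)
river: ρ → (23,54,-27)
river: ρ → (-27,54,23)
river: ρ → (23,38,-43)
river: ρ → (-43,48,18)
river: ρ → (18,60,-25)
river: ρ → (-25,40,38)
ρ-cycle length = 14 (tail of 1 descent step not counted)

14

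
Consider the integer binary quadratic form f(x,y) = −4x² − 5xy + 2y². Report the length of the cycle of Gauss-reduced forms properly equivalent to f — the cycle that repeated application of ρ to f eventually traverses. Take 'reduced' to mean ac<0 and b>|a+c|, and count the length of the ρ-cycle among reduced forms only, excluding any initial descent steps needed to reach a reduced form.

D = 57, ⌊√D⌋ = 7
descent: ρ → (2,5,-4)  [lands on river]
river: ρ → (-4,3,3)
river: ρ → (3,3,-4)
river: ρ → (-4,5,2)
river: ρ → (2,7,-1)
river: ρ → (-1,7,2)
ρ-cycle length = 6 (tail of 1 descent step not counted)

6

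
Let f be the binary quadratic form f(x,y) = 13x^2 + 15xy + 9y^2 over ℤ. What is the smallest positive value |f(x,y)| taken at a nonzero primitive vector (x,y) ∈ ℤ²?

translate: b→-11 (≡15 mod 26), so (13,15,9)→(13,-11,7)
flip: (13,-11,7)→(7,11,13)
translate: b→-3 (≡11 mod 14), so (7,11,13)→(7,-3,9)
reduced (well bottom): (7,-3,9) with a≤c, −a<b≤a
well minimum = a = 7

7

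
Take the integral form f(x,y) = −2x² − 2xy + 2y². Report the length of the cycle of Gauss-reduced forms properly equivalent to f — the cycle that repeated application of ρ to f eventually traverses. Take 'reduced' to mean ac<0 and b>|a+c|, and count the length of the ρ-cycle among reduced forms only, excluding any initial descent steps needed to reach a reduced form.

D = 20, ⌊√D⌋ = 4
descent: ρ → (2,2,-2)  [lands on river]
river: ρ → (-2,2,2)
ρ-cycle length = 2 (tail of 1 descent step not counted)

2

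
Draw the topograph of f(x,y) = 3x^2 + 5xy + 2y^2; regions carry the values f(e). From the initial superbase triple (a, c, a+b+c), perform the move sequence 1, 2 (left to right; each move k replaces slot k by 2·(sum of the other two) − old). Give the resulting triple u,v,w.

start (3,2,10) = (f(1,0),f(0,1),f(1,1))
replace slot 1: 2·(2+10) − 3 = 21 → (21,2,10)
replace slot 2: 2·(21+10) − 2 = 60 → (21,60,10)

21,60,10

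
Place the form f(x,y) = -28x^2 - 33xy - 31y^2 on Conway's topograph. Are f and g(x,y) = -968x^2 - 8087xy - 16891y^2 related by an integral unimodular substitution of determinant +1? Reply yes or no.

D₁ = -2383, D₂ = -2383
f is negative-definite; reduce −f:
−f: translate: b→-23 (≡33 mod 56), so (28,33,31)→(28,-23,26)
−f: flip: (28,-23,26)→(26,23,28)
−f: reduced (well bottom): (26,23,28) with a≤c, −a<b≤a
flip sign back: reduced form of f is (-26,-23,-28)
g is negative-definite; reduce −g:
−g: translate: b→343 (≡8087 mod 1936), so (968,8087,16891)→(968,343,31)
−g: flip: (968,343,31)→(31,-343,968)
−g: translate: b→29 (≡-343 mod 62), so (31,-343,968)→(31,29,26)
−g: flip: (31,29,26)→(26,-29,31)
−g: translate: b→23 (≡-29 mod 52), so (26,-29,31)→(26,23,28)
−g: reduced (well bottom): (26,23,28) with a≤c, −a<b≤a
flip sign back: reduced form of g is (-26,-23,-28)
reduced forms (-26, -23, -28) vs (-26, -23, -28) ⇒ equivalent

yes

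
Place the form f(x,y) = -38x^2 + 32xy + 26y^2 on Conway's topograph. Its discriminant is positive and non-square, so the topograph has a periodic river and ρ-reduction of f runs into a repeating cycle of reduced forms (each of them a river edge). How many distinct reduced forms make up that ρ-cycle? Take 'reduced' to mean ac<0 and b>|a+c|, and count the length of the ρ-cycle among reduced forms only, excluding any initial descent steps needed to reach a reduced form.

D = 4976, ⌊√D⌋ = 70
river: ρ → (26,20,-44)
river: ρ → (-44,68,2)
river: ρ → (2,68,-44)
river: ρ → (-44,20,26)
river: ρ → (26,32,-38)
river: ρ → (-38,44,20)
river: ρ → (20,36,-46)
river: ρ → (-46,56,10)
river: ρ → (10,64,-22)
river: ρ → (-22,68,4)
river: ρ → (4,68,-22)
river: ρ → (-22,64,10)
river: ρ → (10,56,-46)
river: ρ → (-46,36,20)
river: ρ → (20,44,-38)
river: ρ → (-38,32,26)
ρ-cycle length = 16 (tail of 0 descent steps not counted)

16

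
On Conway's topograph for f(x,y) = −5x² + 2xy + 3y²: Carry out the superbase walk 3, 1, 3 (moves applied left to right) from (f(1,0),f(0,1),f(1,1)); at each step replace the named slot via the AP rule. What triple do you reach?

start (-5,3,0) = (f(1,0),f(0,1),f(1,1))
replace slot 3: 2·((-5)+3) − 0 = -4 → (-5,3,-4)
replace slot 1: 2·(3+(-4)) − (-5) = 3 → (3,3,-4)
replace slot 3: 2·(3+3) − (-4) = 16 → (3,3,16)

3,3,16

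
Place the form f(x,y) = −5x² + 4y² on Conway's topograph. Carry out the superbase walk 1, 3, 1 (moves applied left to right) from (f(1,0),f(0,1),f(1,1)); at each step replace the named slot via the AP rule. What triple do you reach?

start (-5,4,-1) = (f(1,0),f(0,1),f(1,1))
replace slot 1: 2·(4+(-1)) − (-5) = 11 → (11,4,-1)
replace slot 3: 2·(11+4) − (-1) = 31 → (11,4,31)
replace slot 1: 2·(4+31) − 11 = 59 → (59,4,31)

59,4,31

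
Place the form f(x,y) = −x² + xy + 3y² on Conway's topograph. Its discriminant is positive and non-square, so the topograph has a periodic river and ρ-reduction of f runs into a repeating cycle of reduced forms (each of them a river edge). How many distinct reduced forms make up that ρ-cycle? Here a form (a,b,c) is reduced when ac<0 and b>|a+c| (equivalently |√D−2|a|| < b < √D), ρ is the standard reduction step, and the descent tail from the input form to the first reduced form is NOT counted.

D = 13, ⌊√D⌋ = 3
descent: ρ → (3,-1,-1)
descent: ρ → (-1,3,1)  [lands on river]
river: ρ → (1,3,-1)
ρ-cycle length = 2 (tail of 2 descent steps not counted)

2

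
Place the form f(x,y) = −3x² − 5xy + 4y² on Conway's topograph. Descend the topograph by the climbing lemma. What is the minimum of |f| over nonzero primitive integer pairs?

descent: ρ → (4,5,-3)  [lands on river]
river: ρ → (-3,7,2)
river: ρ → (2,5,-6)
river: ρ → (-6,7,1)
river: ρ → (1,7,-6)
river: ρ → (-6,5,2)
river: ρ → (2,7,-3)
river: ρ → (-3,5,4)
river: ρ → (4,3,-4)
river: ρ → (-4,5,3)
river: ρ → (3,7,-2)
river: ρ → (-2,5,6)
river: ρ → (6,7,-1)
river: ρ → (-1,7,6)
river: ρ → (6,5,-2)
river: ρ → (-2,7,3)
river: ρ → (3,5,-4)
river: ρ → (-4,3,4)
closes: descent 1, river 18
min |a| on river = 1

1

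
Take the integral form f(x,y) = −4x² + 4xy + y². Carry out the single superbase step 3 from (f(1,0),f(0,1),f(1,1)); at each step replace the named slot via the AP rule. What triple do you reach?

start (-4,1,1) = (f(1,0),f(0,1),f(1,1))
replace slot 3: 2·((-4)+1) − 1 = -7 → (-4,1,-7)

-4,1,-7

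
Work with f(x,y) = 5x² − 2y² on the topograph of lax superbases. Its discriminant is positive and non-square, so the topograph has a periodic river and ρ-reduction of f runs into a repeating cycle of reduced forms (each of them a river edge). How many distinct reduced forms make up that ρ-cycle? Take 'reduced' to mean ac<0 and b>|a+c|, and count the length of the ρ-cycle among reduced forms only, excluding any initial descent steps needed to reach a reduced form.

D = 40, ⌊√D⌋ = 6
descent: ρ → (-2,4,3)  [lands on river]
river: ρ → (3,2,-3)
river: ρ → (-3,4,2)
river: ρ → (2,4,-3)
river: ρ → (-3,2,3)
river: ρ → (3,4,-2)
ρ-cycle length = 6 (tail of 1 descent step not counted)

6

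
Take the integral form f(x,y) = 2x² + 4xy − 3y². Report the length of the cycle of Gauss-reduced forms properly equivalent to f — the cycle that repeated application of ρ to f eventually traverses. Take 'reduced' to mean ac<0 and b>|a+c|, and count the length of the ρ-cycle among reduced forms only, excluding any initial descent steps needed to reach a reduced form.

D = 40, ⌊√D⌋ = 6
river: ρ → (-3,2,3)
river: ρ → (3,4,-2)
river: ρ → (-2,4,3)
river: ρ → (3,2,-3)
river: ρ → (-3,4,2)
river: ρ → (2,4,-3)
ρ-cycle length = 6 (tail of 0 descent steps not counted)

6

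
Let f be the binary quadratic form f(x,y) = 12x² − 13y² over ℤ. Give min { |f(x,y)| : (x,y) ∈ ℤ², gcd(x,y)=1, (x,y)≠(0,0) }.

descent: ρ → (-13,0,12)
descent: ρ → (12,24,-1)  [lands on river]
river: ρ → (-1,24,12)
closes: descent 2, river 2
min |a| on river = 1

1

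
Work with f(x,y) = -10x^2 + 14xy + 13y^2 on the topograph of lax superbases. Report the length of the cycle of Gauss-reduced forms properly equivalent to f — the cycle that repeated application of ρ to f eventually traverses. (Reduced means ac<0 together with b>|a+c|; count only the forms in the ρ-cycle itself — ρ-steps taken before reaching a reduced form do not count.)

D = 716, ⌊√D⌋ = 26
river: ρ → (13,12,-11)
river: ρ → (-11,10,14)
river: ρ → (14,18,-7)
river: ρ → (-7,24,5)
river: ρ → (5,26,-2)
river: ρ → (-2,26,5)
river: ρ → (5,24,-7)
river: ρ → (-7,18,14)
river: ρ → (14,10,-11)
river: ρ → (-11,12,13)
river: ρ → (13,14,-10)
river: ρ → (-10,26,1)
river: ρ → (1,26,-10)
river: ρ → (-10,14,13)
ρ-cycle length = 14 (tail of 0 descent steps not counted)

14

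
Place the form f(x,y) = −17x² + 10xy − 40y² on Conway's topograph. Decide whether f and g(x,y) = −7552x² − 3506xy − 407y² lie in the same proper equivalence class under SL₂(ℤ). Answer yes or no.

D₁ = -2620, D₂ = -2620
f is negative-definite; reduce −f:
−f: reduced (well bottom): (17,-10,40) with a≤c, −a<b≤a
flip sign back: reduced form of f is (-17,10,-40)
g is negative-definite; reduce −g:
−g: flip: (7552,3506,407)→(407,-3506,7552)
−g: translate: b→-250 (≡-3506 mod 814), so (407,-3506,7552)→(407,-250,40)
−g: flip: (407,-250,40)→(40,250,407)
−g: translate: b→10 (≡250 mod 80), so (40,250,407)→(40,10,17)
−g: flip: (40,10,17)→(17,-10,40)
−g: reduced (well bottom): (17,-10,40) with a≤c, −a<b≤a
flip sign back: reduced form of g is (-17,10,-40)
reduced forms (-17, 10, -40) vs (-17, 10, -40) ⇒ equivalent

yes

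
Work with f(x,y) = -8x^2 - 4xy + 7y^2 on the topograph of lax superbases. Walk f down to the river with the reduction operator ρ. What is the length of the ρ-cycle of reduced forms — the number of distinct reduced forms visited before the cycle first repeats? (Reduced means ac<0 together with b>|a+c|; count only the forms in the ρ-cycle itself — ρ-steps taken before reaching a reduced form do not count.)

D = 240, ⌊√D⌋ = 15
descent: ρ → (7,4,-8)  [lands on river]
river: ρ → (-8,12,3)
river: ρ → (3,12,-8)
river: ρ → (-8,4,7)
river: ρ → (7,10,-5)
river: ρ → (-5,10,7)
ρ-cycle length = 6 (tail of 1 descent step not counted)

6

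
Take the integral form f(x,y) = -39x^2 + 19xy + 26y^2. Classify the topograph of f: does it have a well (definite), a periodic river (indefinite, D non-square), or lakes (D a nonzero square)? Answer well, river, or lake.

D = b²−4ac = 19² − 4·(-39)·26 = 4417
D > 0 non-square ⇒ indefinite ⇒ periodic river

river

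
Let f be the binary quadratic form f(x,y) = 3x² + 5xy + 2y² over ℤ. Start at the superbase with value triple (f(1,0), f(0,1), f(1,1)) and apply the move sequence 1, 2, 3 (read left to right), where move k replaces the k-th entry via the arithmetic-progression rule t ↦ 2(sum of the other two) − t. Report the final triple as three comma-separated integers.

start (3,2,10) = (f(1,0),f(0,1),f(1,1))
replace slot 1: 2·(2+10) − 3 = 21 → (21,2,10)
replace slot 2: 2·(21+10) − 2 = 60 → (21,60,10)
replace slot 3: 2·(21+60) − 10 = 152 → (21,60,152)

21,60,152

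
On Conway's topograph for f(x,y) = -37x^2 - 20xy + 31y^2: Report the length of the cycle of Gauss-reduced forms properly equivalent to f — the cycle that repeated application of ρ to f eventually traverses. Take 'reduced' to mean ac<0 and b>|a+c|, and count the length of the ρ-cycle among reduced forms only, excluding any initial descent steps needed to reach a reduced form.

D = 4988, ⌊√D⌋ = 70
descent: ρ → (31,20,-37)  [lands on river]
river: ρ → (-37,54,14)
river: ρ → (14,58,-29)
river: ρ → (-29,58,14)
river: ρ → (14,54,-37)
river: ρ → (-37,20,31)
river: ρ → (31,42,-26)
river: ρ → (-26,62,11)
river: ρ → (11,70,-2)
river: ρ → (-2,70,11)
river: ρ → (11,62,-26)
river: ρ → (-26,42,31)
ρ-cycle length = 12 (tail of 1 descent step not counted)

12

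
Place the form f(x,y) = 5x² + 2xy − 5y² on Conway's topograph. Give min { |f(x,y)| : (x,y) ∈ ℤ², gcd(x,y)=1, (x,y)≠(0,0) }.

river: ρ → (-5,8,2)
river: ρ → (2,8,-5)
river: ρ → (-5,2,5)
river: ρ → (5,8,-2)
river: ρ → (-2,8,5)
river: ρ → (5,2,-5)
closes: descent 0, river 6
min |a| on river = 2

2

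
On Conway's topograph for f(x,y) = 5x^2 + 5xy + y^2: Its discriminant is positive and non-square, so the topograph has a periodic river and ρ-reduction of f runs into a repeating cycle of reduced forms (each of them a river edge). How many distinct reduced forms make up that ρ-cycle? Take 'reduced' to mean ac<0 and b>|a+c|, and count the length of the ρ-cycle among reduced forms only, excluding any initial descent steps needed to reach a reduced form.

D = 5, ⌊√D⌋ = 2
descent: ρ → (1,1,-1)  [lands on river]
river: ρ → (-1,1,1)
ρ-cycle length = 2 (tail of 1 descent step not counted)

2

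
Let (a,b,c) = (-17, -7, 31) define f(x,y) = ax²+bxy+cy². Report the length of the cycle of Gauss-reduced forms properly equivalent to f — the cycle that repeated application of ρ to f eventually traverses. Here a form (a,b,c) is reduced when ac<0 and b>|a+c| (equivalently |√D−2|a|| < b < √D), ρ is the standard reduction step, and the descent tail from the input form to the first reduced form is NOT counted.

D = 2157, ⌊√D⌋ = 46
descent: ρ → (31,7,-17)
descent: ρ → (-17,27,21)  [lands on river]
river: ρ → (21,15,-23)
river: ρ → (-23,31,13)
river: ρ → (13,21,-33)
river: ρ → (-33,45,1)
river: ρ → (1,45,-33)
river: ρ → (-33,21,13)
river: ρ → (13,31,-23)
river: ρ → (-23,15,21)
river: ρ → (21,27,-17)
river: ρ → (-17,41,7)
river: ρ → (7,43,-11)
river: ρ → (-11,45,3)
river: ρ → (3,45,-11)
river: ρ → (-11,43,7)
river: ρ → (7,41,-17)
ρ-cycle length = 16 (tail of 2 descent steps not counted)

16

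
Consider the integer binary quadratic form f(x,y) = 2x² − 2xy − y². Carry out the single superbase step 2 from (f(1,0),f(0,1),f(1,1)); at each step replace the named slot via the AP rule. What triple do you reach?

start (2,-1,-1) = (f(1,0),f(0,1),f(1,1))
replace slot 2: 2·(2+(-1)) − (-1) = 3 → (2,3,-1)

2,3,-1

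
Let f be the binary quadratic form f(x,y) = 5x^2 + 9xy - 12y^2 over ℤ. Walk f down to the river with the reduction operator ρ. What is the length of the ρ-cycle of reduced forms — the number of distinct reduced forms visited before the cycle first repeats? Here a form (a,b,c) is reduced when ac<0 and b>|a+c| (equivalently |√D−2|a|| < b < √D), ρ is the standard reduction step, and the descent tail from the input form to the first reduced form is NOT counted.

D = 321, ⌊√D⌋ = 17
river: ρ → (-12,15,2)
river: ρ → (2,17,-4)
river: ρ → (-4,15,6)
river: ρ → (6,9,-10)
river: ρ → (-10,11,5)
river: ρ → (5,9,-12)
ρ-cycle length = 6 (tail of 0 descent steps not counted)

6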